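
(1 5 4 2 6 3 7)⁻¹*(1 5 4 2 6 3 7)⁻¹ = (1 3 2 5 7 6 4)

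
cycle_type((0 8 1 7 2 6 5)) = 7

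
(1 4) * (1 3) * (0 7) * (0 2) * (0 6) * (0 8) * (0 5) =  (0 7 2 6 8 5) (1 4 3) 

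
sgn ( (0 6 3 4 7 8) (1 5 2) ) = -1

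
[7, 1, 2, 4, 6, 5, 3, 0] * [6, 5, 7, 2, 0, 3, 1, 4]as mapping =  [0→4, 1→5, 2→7, 3→0, 4→1, 5→3, 6→2, 7→6]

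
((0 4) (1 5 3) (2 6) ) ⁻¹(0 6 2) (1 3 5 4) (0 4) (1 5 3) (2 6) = (0 5 1 3) (2 6 4) 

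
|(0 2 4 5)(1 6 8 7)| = 4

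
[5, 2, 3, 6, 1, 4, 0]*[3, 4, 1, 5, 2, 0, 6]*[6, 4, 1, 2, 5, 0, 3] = [6, 4, 0, 3, 5, 1, 2]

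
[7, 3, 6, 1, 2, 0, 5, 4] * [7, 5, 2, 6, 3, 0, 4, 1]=[1, 6, 4, 5, 2, 7, 0, 3]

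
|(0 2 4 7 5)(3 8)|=10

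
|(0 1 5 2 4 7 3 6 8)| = 9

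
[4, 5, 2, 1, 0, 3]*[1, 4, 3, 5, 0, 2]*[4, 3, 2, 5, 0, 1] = [4, 2, 5, 0, 3, 1]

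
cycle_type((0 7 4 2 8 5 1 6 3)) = 9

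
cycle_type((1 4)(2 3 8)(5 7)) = 2^2.3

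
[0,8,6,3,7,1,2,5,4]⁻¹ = [0,5,6,3,8,7,2,4,1]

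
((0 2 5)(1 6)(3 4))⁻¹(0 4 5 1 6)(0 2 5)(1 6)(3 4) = (0 6 1 2 3)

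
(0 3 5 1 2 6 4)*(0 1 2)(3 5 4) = (0 5 2 6 3 4 1)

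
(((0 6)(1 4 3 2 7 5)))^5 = (0 6)(1 5 7 2 3 4)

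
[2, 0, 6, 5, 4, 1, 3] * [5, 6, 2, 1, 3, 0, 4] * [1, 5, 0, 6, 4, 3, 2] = [0, 3, 4, 1, 6, 2, 5]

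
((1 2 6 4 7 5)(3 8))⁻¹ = (1 5 7 4 6 2)(3 8)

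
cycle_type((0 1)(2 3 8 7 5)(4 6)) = 2^2.5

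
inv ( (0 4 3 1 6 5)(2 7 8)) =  (0 5 6 1 3 4)(2 8 7)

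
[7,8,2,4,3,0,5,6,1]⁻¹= [5,8,2,4,3,6,7,0,1]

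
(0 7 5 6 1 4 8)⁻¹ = (0 8 4 1 6 5 7)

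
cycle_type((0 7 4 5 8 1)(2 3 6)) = 3.6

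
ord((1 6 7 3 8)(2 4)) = 10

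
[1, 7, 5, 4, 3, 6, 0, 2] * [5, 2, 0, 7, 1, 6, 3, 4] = [2, 4, 6, 1, 7, 3, 5, 0]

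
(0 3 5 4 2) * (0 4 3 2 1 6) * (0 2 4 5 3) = (0 4 1 6 2 5)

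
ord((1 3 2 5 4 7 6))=7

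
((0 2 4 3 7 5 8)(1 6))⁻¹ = (0 8 5 7 3 4 2)(1 6)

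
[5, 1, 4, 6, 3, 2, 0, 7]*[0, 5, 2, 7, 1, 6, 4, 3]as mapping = [0→6, 1→5, 2→1, 3→4, 4→7, 5→2, 6→0, 7→3]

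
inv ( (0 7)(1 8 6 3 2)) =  (0 7)(1 2 3 6 8)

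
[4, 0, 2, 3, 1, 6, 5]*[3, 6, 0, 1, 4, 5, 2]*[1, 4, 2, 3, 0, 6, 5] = [0, 3, 1, 4, 5, 2, 6]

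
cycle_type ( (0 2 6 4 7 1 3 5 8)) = 9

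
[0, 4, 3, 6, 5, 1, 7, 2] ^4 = [0, 4, 2, 3, 5, 1, 6, 7] 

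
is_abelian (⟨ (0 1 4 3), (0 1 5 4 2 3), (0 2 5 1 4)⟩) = no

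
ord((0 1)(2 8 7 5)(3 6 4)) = 12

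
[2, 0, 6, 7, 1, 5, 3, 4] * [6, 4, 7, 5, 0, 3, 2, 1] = [7, 6, 2, 1, 4, 3, 5, 0]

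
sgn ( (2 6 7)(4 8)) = -1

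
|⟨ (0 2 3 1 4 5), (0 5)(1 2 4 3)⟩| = 720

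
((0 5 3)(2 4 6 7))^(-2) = (0 5 3)(2 6)(4 7)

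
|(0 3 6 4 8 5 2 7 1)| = 9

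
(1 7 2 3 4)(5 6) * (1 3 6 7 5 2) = (1 5 7)(2 6)(3 4)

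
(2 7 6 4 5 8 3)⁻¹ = (2 3 8 5 4 6 7)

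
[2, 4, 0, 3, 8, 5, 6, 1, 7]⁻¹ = [2, 7, 0, 3, 1, 5, 6, 8, 4]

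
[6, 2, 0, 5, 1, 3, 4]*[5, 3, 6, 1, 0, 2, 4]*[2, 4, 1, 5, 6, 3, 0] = [6, 0, 3, 1, 5, 4, 2]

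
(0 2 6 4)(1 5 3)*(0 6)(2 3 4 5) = (0 3 1 2)(4 6 5)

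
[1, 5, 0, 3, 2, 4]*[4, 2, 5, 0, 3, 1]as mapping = [0→2, 1→1, 2→4, 3→0, 4→5, 5→3]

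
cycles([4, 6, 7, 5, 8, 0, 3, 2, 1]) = (0 4 8 1 6 3 5)(2 7)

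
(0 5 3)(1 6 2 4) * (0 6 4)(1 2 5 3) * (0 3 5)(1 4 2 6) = (0 5 4 6)(1 2 3)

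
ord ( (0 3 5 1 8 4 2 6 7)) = 9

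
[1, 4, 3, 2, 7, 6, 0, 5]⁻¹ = [6, 0, 3, 2, 1, 7, 5, 4]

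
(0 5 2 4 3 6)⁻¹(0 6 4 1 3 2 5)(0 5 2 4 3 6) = (0 3 1 6 4 2 5)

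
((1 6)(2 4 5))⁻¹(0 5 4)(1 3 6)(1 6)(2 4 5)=(0 2 5)(1 6 3)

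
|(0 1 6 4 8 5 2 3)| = 8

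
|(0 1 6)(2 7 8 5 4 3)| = 6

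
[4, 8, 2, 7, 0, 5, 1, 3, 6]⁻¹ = [4, 6, 2, 7, 0, 5, 8, 3, 1]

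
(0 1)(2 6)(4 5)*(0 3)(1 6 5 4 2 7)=(0 6 7 1 3)(2 5)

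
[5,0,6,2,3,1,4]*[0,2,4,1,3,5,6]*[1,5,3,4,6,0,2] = [0,1,2,6,5,3,4]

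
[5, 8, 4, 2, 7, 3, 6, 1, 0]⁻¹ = [8, 7, 3, 5, 2, 0, 6, 4, 1]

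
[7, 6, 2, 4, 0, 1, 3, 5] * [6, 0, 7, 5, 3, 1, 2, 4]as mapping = [0→4, 1→2, 2→7, 3→3, 4→6, 5→0, 6→5, 7→1]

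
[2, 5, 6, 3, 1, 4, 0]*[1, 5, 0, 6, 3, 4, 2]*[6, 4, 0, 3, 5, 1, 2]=[6, 5, 0, 2, 1, 3, 4]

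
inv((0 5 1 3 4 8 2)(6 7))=(0 2 8 4 3 1 5)(6 7)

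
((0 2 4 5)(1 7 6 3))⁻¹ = (0 5 4 2)(1 3 6 7)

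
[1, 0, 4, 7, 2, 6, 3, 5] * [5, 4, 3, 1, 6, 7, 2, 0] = [4, 5, 6, 0, 3, 2, 1, 7]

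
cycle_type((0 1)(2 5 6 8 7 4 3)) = 2.7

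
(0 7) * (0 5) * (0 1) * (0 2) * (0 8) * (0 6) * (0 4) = (0 7 5 1 2 8 6 4)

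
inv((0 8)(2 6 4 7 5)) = (0 8)(2 5 7 4 6)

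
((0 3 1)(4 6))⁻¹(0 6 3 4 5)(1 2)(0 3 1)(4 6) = (0 2)(1 6 5 3 4)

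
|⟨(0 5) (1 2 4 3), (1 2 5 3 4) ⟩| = 360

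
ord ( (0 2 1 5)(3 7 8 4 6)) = 20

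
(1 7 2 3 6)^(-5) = ()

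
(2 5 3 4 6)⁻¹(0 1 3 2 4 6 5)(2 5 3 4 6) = (0 1 4 5 6 2 3)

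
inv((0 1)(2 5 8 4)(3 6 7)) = (0 1)(2 4 8 5)(3 7 6)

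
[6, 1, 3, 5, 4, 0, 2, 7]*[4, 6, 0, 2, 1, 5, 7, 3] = [7, 6, 2, 5, 1, 4, 0, 3]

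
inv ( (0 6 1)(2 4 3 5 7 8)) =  (0 1 6)(2 8 7 5 3 4)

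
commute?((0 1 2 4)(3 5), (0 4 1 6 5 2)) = no:(0 1 2 4)(3 5)*(0 4 1 6 5 2) = (0 6 5 3 2 1), (0 4 1 6 5 2)*(0 1 2 4)(3 5) = (1 6 3 5 4 2)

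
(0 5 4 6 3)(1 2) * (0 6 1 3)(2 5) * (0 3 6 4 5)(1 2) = (0 1)(2 6 3 4)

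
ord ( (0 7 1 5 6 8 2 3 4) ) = 9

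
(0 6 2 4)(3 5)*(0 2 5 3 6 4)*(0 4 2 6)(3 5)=(0 2 4 6 3 5)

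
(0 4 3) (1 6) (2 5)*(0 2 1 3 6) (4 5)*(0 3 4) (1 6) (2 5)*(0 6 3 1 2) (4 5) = (2 6 5 3 4) 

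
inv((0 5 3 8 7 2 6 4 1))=(0 1 4 6 2 7 8 3 5)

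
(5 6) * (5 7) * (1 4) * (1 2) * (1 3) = (1 4 2 3)(5 6 7)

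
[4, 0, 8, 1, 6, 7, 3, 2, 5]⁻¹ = [1, 3, 7, 6, 0, 8, 4, 5, 2]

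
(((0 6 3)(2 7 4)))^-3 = ()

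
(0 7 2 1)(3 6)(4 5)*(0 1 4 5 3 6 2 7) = (2 4 3)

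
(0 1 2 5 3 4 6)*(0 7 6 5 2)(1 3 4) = (0 3 1)(4 5)(6 7)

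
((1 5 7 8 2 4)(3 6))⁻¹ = (1 4 2 8 7 5)(3 6)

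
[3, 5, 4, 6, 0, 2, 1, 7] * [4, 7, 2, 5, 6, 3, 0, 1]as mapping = [0→5, 1→3, 2→6, 3→0, 4→4, 5→2, 6→7, 7→1]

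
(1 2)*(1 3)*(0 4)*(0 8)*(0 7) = (0 4 8 7)(1 2 3)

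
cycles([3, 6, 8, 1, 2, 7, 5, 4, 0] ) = (0 3 1 6 5 7 4 2 8)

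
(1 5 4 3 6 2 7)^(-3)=(1 6 5 2 4 7 3)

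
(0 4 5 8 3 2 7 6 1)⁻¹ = (0 1 6 7 2 3 8 5 4)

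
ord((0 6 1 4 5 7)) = 6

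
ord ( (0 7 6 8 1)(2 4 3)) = 15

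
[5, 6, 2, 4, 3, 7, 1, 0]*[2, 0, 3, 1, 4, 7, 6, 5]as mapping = [0→7, 1→6, 2→3, 3→4, 4→1, 5→5, 6→0, 7→2]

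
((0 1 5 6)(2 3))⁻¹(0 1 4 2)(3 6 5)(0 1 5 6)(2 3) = (0 6 2)(1 5 4 3)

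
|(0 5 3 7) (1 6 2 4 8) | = 20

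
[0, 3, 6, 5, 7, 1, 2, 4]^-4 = [0, 5, 2, 1, 4, 3, 6, 7]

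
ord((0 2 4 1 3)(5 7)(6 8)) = 10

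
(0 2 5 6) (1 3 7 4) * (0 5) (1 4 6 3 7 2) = (0 1 7 6 5 3 2) 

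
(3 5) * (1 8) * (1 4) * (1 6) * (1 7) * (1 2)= (1 8 4 6 7 2)(3 5)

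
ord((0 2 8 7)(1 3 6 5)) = 4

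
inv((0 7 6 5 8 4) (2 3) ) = (0 4 8 5 6 7) (2 3) 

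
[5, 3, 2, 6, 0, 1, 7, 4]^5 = [7, 0, 2, 5, 6, 4, 1, 3]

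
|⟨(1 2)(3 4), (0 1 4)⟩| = 60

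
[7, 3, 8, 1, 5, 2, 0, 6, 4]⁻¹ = [6, 3, 5, 1, 8, 4, 7, 0, 2]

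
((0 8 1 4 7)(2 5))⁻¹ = (0 7 4 1 8)(2 5)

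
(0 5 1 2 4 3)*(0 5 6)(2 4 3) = (0 6)(1 4 2 3 5)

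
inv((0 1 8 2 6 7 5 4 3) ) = (0 3 4 5 7 6 2 8 1) 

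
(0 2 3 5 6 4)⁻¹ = (0 4 6 5 3 2)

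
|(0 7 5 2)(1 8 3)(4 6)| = 12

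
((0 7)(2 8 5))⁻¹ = (0 7)(2 5 8)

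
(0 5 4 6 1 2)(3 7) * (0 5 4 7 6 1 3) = (0 4 1 2 5 7)(3 6)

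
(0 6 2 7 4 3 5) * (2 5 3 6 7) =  (0 7 4 6 5)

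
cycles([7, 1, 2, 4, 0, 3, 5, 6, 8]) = (0 7 6 5 3 4)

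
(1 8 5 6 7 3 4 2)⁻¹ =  (1 2 4 3 7 6 5 8)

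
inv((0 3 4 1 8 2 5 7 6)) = (0 6 7 5 2 8 1 4 3)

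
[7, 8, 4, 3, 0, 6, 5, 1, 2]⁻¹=[4, 7, 8, 3, 2, 6, 5, 0, 1]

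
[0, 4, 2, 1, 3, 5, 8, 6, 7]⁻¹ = [0, 3, 2, 4, 1, 5, 7, 8, 6]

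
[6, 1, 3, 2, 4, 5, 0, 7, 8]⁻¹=[6, 1, 3, 2, 4, 5, 0, 7, 8]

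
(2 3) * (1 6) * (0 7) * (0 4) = (0 7 4)(1 6)(2 3)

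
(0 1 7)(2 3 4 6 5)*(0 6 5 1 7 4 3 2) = (0 7 6 1 4 5)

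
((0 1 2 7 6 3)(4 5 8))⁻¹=(0 3 6 7 2 1)(4 8 5)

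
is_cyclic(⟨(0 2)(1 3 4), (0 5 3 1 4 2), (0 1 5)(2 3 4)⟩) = no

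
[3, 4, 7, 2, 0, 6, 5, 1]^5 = [4, 7, 3, 0, 1, 6, 5, 2]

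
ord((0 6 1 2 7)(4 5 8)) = 15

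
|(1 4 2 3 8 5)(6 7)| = 6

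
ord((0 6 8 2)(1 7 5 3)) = 4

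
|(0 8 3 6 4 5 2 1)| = 8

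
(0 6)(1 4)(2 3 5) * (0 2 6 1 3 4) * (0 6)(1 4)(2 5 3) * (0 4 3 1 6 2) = (0 3 1 2 6 5 4)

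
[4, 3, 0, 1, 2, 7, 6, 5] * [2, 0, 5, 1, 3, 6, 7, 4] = [3, 1, 2, 0, 5, 4, 7, 6]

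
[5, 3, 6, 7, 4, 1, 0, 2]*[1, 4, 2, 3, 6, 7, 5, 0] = [7, 3, 5, 0, 6, 4, 1, 2]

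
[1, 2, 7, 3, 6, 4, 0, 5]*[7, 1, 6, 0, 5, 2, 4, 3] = [1, 6, 3, 0, 4, 5, 7, 2]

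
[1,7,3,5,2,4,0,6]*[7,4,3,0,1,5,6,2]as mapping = [0→4,1→2,2→0,3→5,4→3,5→1,6→7,7→6]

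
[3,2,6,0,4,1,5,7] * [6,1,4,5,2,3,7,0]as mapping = [0→5,1→4,2→7,3→6,4→2,5→1,6→3,7→0]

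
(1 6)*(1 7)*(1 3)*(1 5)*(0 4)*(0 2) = (0 4 2)(1 6 7 3 5)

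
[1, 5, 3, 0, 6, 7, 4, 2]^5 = [3, 0, 7, 2, 6, 1, 4, 5]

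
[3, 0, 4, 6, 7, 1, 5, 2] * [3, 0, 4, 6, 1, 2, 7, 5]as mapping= [0→6, 1→3, 2→1, 3→7, 4→5, 5→0, 6→2, 7→4]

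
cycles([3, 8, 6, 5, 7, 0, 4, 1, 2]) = (0 3 5) (1 8 2 6 4 7) 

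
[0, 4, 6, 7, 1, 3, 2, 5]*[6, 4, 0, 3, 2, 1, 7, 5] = [6, 2, 7, 5, 4, 3, 0, 1]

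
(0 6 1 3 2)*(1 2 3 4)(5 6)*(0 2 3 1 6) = (0 5)(1 4 6 3)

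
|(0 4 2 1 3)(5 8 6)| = 15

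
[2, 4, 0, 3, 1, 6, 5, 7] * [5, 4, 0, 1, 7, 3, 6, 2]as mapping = [0→0, 1→7, 2→5, 3→1, 4→4, 5→6, 6→3, 7→2]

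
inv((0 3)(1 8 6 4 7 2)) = (0 3)(1 2 7 4 6 8)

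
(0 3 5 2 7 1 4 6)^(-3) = (0 1 5 6 7 3 4 2)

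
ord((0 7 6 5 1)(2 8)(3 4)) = 10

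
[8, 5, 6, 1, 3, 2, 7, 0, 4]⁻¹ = [7, 3, 5, 4, 8, 1, 2, 6, 0]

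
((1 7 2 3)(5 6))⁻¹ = (1 3 2 7)(5 6)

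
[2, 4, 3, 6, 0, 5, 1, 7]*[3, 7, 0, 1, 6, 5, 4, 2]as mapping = [0→0, 1→6, 2→1, 3→4, 4→3, 5→5, 6→7, 7→2]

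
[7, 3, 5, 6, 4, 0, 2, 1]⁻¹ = [5, 7, 6, 1, 4, 2, 3, 0]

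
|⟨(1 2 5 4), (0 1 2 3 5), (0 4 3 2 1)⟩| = 720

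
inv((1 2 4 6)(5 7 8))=(1 6 4 2)(5 8 7)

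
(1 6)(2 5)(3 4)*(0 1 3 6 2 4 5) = (0 1 2)(3 5 4 6)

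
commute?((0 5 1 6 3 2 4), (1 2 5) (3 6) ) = no:(0 5 1 6 3 2 4)*(1 2 5) (3 6) = (0 1 3 5 2 4), (1 2 5) (3 6)*(0 5 1 6 3 2 4) = (0 5 6 2 1 4) 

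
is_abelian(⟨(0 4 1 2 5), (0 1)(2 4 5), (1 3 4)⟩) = no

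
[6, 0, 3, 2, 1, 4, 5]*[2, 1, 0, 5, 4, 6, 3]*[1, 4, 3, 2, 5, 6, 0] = [2, 3, 6, 1, 4, 5, 0]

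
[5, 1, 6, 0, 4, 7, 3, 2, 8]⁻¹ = [3, 1, 7, 6, 4, 0, 2, 5, 8]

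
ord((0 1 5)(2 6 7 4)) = 12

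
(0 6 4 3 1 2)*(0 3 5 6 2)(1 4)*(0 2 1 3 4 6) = (0 1 2 4 5)(3 6)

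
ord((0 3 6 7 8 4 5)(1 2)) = 14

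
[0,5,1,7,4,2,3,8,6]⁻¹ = [0,2,5,6,4,1,8,3,7]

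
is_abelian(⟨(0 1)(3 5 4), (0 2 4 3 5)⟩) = no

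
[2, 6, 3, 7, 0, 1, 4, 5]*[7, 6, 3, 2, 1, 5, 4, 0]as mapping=[0→3, 1→4, 2→2, 3→0, 4→7, 5→6, 6→1, 7→5]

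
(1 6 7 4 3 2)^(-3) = (1 4)(2 7)(3 6)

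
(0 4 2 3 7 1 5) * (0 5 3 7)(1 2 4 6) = (0 6 1 3)(2 7)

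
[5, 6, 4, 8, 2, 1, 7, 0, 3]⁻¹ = [7, 5, 4, 8, 2, 0, 1, 6, 3]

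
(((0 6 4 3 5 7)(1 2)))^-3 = (0 3)(1 2)(4 7)(5 6)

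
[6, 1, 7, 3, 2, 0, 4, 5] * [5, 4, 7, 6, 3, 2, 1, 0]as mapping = [0→1, 1→4, 2→0, 3→6, 4→7, 5→5, 6→3, 7→2]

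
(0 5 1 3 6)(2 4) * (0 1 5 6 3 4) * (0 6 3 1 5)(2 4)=(0 3 1 2 6 5)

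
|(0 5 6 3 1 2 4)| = 7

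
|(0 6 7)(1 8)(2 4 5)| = 6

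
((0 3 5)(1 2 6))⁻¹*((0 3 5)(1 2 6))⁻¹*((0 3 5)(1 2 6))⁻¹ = ()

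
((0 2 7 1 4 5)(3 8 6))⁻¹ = (0 5 4 1 7 2)(3 6 8)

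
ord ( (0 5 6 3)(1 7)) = 4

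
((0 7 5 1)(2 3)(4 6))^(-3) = (0 7 5 1)(2 3)(4 6)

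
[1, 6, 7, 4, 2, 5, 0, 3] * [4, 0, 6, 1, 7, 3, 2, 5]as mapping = [0→0, 1→2, 2→5, 3→7, 4→6, 5→3, 6→4, 7→1]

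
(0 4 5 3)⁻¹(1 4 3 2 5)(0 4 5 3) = (0 2 3 1 5)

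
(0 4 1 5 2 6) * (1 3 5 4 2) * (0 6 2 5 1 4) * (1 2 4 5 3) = (0 3 2 4 1)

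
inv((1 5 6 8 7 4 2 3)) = (1 3 2 4 7 8 6 5)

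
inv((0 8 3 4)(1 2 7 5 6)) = (0 4 3 8)(1 6 5 7 2)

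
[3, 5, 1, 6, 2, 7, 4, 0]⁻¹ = [7, 2, 4, 0, 6, 1, 3, 5]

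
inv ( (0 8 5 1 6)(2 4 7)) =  (0 6 1 5 8)(2 7 4)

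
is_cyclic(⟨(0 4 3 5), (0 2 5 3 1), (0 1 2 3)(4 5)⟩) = no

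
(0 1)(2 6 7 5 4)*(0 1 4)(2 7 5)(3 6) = (0 4 7 2 3 6 5)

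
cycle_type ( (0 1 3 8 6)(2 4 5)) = 3.5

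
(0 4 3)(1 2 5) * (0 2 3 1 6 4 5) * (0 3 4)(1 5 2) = (0 2 3 1 4 5 6)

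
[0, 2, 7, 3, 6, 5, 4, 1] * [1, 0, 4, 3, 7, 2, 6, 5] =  [1, 4, 5, 3, 6, 2, 7, 0]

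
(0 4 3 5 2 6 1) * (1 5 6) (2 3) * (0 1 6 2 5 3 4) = (2 6 3) (4 5) 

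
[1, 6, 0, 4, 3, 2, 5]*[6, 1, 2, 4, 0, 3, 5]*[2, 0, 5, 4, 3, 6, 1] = [0, 6, 1, 2, 3, 5, 4]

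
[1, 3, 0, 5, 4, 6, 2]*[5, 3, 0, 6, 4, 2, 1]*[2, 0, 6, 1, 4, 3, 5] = [1, 5, 3, 6, 4, 0, 2]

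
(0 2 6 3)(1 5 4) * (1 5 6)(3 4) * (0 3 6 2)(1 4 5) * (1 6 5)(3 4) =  (1 2 3 4 6)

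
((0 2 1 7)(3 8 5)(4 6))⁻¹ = (0 7 1 2)(3 5 8)(4 6)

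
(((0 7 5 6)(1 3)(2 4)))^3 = (0 6 5 7)(1 3)(2 4)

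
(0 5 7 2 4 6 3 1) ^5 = (0 6 7 1 4 5 3 2) 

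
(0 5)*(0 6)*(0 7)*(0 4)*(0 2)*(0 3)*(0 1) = (0 5 6 7 4 2 3 1)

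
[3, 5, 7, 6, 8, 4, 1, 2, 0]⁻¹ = [8, 6, 7, 0, 5, 1, 3, 2, 4]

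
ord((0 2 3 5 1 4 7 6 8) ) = 9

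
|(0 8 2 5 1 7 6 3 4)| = 9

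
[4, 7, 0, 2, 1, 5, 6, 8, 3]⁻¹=[2, 4, 3, 8, 0, 5, 6, 1, 7]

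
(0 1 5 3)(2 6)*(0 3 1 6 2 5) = (0 6 5 1)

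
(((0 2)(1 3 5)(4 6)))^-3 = (0 2)(4 6)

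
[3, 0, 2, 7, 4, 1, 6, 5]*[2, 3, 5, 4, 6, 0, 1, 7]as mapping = [0→4, 1→2, 2→5, 3→7, 4→6, 5→3, 6→1, 7→0]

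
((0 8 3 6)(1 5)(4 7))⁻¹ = (0 6 3 8)(1 5)(4 7)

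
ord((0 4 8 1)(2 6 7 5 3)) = 20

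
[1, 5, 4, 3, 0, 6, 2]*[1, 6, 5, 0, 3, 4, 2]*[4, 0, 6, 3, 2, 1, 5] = [5, 2, 3, 4, 0, 6, 1]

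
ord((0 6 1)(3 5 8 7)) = 12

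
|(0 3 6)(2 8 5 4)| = 12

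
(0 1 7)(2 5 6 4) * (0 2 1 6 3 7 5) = (0 6 4 1 5 3 7 2)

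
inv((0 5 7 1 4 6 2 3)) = (0 3 2 6 4 1 7 5)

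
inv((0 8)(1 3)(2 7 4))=(0 8)(1 3)(2 4 7)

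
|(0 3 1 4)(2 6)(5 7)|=4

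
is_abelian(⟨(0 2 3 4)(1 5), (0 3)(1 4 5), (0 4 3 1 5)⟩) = no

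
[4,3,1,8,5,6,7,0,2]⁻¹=[7,2,8,1,0,4,5,6,3]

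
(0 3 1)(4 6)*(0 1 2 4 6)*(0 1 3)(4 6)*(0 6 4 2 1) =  (0 6 2 4)(1 3)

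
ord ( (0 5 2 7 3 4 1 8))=8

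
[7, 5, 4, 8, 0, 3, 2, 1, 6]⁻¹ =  [4, 7, 6, 5, 2, 1, 8, 0, 3]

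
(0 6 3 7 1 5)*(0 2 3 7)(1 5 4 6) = (0 1 4 6 7 5 2 3)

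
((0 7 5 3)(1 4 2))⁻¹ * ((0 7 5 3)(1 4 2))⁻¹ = (0 5)(1 4 2)(3 7)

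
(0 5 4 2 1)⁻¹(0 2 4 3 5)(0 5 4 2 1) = (1 2 3 4 5)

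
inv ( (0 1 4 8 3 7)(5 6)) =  (0 7 3 8 4 1)(5 6)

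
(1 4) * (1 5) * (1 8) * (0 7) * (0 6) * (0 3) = (0 7 6 3)(1 4 5 8)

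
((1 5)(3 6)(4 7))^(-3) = (1 5)(3 6)(4 7)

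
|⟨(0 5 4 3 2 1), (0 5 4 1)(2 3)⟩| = 72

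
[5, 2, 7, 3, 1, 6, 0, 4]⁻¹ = [6, 4, 1, 3, 7, 0, 5, 2]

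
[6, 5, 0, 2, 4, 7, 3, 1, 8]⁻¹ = [2, 7, 3, 6, 4, 1, 0, 5, 8]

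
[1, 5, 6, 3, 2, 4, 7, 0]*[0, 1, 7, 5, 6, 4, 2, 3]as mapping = [0→1, 1→4, 2→2, 3→5, 4→7, 5→6, 6→3, 7→0]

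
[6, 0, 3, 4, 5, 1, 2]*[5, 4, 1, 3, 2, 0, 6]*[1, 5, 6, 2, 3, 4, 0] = [0, 4, 2, 6, 1, 3, 5]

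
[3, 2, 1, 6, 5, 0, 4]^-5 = [0, 2, 1, 3, 4, 5, 6]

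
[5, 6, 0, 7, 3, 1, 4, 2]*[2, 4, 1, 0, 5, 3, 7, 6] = [3, 7, 2, 6, 0, 4, 5, 1]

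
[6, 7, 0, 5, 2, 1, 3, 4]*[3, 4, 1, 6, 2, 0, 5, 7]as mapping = [0→5, 1→7, 2→3, 3→0, 4→1, 5→4, 6→6, 7→2]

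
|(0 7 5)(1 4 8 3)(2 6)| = 12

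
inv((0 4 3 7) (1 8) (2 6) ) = (0 7 3 4) (1 8) (2 6) 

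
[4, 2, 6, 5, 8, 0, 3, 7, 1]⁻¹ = [5, 8, 1, 6, 0, 3, 2, 7, 4]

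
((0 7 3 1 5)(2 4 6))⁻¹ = (0 5 1 3 7)(2 6 4)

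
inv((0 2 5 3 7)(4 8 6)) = (0 7 3 5 2)(4 6 8)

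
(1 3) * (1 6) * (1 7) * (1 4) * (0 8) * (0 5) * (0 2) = (0 8 5 2)(1 3 6 7 4)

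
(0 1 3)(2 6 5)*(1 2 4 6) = (0 2 1 3)(4 6 5)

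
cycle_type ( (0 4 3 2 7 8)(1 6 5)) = 3.6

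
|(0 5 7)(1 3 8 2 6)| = 15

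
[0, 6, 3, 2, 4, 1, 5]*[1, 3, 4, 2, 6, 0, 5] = [1, 5, 2, 4, 6, 3, 0]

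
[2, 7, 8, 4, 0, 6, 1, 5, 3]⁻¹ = [4, 6, 0, 8, 3, 7, 5, 1, 2]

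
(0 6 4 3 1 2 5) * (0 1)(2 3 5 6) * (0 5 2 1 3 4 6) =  (0 1 4 2)(3 5)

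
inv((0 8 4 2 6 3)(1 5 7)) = (0 3 6 2 4 8)(1 7 5)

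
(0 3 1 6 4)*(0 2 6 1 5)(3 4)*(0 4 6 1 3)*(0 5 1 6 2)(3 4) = (0 2 6 5 3 1 4)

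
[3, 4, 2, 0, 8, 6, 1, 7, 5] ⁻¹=[3, 6, 2, 0, 1, 8, 5, 7, 4] 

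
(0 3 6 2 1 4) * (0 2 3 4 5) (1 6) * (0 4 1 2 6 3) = (0 1 5 4 6) (2 3) 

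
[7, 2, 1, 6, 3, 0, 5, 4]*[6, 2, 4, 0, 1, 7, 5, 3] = [3, 4, 2, 5, 0, 6, 7, 1]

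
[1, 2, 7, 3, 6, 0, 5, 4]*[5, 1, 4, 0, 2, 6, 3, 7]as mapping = [0→1, 1→4, 2→7, 3→0, 4→3, 5→5, 6→6, 7→2]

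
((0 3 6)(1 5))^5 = (0 6 3)(1 5)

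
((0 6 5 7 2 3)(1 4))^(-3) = (0 7)(1 4)(2 6)(3 5)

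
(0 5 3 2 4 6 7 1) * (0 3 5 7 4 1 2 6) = (0 7 2 1 3 6 4)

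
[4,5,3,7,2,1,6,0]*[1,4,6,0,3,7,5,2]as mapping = [0→3,1→7,2→0,3→2,4→6,5→4,6→5,7→1]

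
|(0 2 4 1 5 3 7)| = 7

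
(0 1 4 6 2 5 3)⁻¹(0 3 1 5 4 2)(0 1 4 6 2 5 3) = (0 4 3 6 5 1)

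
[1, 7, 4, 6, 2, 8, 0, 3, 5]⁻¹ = [6, 0, 4, 7, 2, 8, 3, 1, 5]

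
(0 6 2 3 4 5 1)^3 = (0 3 1 2 5 6 4)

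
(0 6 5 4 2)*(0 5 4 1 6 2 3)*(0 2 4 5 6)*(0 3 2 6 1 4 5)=(0 5 4 2 1 3 6)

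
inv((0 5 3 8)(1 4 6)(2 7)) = (0 8 3 5)(1 6 4)(2 7)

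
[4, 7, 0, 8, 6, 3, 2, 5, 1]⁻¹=[2, 8, 6, 5, 0, 7, 4, 1, 3]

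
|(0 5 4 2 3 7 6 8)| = 8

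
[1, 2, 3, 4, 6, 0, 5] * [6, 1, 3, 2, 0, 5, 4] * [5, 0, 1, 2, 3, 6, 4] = [0, 2, 1, 5, 3, 4, 6]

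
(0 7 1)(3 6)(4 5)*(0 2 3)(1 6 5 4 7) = (0 1 2 3 5 7 6)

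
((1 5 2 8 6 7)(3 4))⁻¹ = (1 7 6 8 2 5)(3 4)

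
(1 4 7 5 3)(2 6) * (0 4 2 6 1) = (0 4 7 5 3)(1 2)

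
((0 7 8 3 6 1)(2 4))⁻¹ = (0 1 6 3 8 7)(2 4)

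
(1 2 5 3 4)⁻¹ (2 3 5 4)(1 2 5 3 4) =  (1 5 4 3)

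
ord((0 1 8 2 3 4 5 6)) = 8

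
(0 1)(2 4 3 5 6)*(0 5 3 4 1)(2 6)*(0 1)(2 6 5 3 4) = (0 1 3 4 2)(5 6)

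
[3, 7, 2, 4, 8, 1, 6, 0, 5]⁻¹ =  [7, 5, 2, 0, 3, 8, 6, 1, 4]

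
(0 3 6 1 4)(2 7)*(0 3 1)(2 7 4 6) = (0 1 6)(2 4 3)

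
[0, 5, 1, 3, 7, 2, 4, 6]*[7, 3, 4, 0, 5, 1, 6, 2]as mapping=[0→7, 1→1, 2→3, 3→0, 4→2, 5→4, 6→5, 7→6]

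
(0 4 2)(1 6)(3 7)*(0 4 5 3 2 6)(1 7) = (0 5 3 1)(2 4 6 7)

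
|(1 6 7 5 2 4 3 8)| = 8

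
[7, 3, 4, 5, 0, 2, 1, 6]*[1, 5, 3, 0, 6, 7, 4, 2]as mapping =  [0→2, 1→0, 2→6, 3→7, 4→1, 5→3, 6→5, 7→4]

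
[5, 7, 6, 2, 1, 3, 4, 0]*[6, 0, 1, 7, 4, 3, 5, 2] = [3, 2, 5, 1, 0, 7, 4, 6]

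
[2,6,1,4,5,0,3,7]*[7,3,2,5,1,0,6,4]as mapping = [0→2,1→6,2→3,3→1,4→0,5→7,6→5,7→4]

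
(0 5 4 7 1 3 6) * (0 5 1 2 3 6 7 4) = (0 1 6 5)(2 3 7)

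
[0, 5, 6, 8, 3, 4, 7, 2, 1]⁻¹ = [0, 8, 7, 4, 5, 1, 2, 6, 3]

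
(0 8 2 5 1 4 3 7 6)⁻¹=(0 6 7 3 4 1 5 2 8)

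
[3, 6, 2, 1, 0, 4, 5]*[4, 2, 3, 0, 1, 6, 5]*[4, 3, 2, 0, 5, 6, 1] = [4, 6, 0, 2, 5, 3, 1]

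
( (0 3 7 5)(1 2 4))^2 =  (0 7)(1 4 2)(3 5)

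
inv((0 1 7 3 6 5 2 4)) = (0 4 2 5 6 3 7 1)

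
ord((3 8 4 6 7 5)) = 6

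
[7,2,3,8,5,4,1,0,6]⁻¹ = [7,6,1,2,5,4,8,0,3]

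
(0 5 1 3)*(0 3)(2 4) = (0 5 1)(2 4)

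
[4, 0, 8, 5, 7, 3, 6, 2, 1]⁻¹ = [1, 8, 7, 5, 0, 3, 6, 4, 2]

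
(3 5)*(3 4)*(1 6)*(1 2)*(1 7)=(1 6 2 7)(3 5 4)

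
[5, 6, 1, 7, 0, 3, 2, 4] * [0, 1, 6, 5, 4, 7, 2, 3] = [7, 2, 1, 3, 0, 5, 6, 4]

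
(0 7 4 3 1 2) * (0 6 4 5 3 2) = (0 7 5 3 1)(2 6 4)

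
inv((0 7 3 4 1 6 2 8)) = (0 8 2 6 1 4 3 7)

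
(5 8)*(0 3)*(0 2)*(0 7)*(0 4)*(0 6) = (0 3 2 7 4 6)(5 8)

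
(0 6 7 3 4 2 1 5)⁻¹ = (0 5 1 2 4 3 7 6)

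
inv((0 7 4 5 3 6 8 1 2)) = (0 2 1 8 6 3 5 4 7)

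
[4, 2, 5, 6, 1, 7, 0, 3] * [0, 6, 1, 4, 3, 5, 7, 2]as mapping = [0→3, 1→1, 2→5, 3→7, 4→6, 5→2, 6→0, 7→4]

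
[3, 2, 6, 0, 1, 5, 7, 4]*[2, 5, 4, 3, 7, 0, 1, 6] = [3, 4, 1, 2, 5, 0, 6, 7] 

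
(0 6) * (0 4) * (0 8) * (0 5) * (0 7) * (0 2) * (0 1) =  (0 6 4 8 5 7 2 1)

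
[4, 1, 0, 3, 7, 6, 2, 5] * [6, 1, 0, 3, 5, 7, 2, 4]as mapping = [0→5, 1→1, 2→6, 3→3, 4→4, 5→2, 6→0, 7→7]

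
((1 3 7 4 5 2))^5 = (1 2 5 4 7 3)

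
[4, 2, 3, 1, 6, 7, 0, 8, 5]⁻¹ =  [6, 3, 1, 2, 0, 8, 4, 5, 7]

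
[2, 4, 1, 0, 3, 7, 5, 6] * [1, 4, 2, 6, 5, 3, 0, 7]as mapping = [0→2, 1→5, 2→4, 3→1, 4→6, 5→7, 6→3, 7→0]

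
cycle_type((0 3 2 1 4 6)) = 6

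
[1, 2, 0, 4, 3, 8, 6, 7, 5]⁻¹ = [2, 0, 1, 4, 3, 8, 6, 7, 5]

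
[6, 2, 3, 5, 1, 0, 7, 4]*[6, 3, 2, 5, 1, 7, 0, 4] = [0, 2, 5, 7, 3, 6, 4, 1]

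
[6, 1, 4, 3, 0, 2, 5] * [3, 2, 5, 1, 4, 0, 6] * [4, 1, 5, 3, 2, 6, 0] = [0, 5, 2, 1, 3, 6, 4]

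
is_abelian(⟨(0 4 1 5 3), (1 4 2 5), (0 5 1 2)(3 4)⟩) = no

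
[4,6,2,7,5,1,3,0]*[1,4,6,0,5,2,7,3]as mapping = [0→5,1→7,2→6,3→3,4→2,5→4,6→0,7→1]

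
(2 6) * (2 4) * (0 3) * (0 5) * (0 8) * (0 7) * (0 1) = (0 3 5 8 7 1)(2 6 4)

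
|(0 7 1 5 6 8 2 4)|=8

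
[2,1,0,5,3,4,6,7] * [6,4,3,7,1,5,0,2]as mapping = [0→3,1→4,2→6,3→5,4→7,5→1,6→0,7→2]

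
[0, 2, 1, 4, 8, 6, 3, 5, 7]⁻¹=[0, 2, 1, 6, 3, 7, 5, 8, 4]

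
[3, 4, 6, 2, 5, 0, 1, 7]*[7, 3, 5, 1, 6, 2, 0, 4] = [1, 6, 0, 5, 2, 7, 3, 4]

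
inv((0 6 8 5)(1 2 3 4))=(0 5 8 6)(1 4 3 2)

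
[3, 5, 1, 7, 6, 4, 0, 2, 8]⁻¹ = [6, 2, 7, 0, 5, 1, 4, 3, 8]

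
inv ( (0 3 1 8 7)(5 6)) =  (0 7 8 1 3)(5 6)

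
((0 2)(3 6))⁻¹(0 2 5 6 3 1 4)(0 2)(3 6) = (0 5 3 6 1 4 2)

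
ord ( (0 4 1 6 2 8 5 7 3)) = 9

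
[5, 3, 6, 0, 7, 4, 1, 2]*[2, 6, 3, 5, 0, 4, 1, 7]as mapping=[0→4, 1→5, 2→1, 3→2, 4→7, 5→0, 6→6, 7→3]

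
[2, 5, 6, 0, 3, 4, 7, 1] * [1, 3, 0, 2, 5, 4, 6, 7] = [0, 4, 6, 1, 2, 5, 7, 3]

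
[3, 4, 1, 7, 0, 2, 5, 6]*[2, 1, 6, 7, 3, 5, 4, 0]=[7, 3, 1, 0, 2, 6, 5, 4]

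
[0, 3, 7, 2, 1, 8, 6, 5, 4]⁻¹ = [0, 4, 3, 1, 8, 7, 6, 2, 5]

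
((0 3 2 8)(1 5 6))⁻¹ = (0 8 2 3)(1 6 5)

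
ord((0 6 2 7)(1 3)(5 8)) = 4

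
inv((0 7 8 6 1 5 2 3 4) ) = (0 4 3 2 5 1 6 8 7) 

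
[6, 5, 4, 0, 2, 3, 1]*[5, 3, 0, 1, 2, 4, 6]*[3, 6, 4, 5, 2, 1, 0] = [0, 2, 4, 1, 3, 6, 5]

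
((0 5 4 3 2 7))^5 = (0 7 2 3 4 5)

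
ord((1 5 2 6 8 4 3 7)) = 8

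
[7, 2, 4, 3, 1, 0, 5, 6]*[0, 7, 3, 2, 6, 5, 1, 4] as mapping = [0→4, 1→3, 2→6, 3→2, 4→7, 5→0, 6→5, 7→1] 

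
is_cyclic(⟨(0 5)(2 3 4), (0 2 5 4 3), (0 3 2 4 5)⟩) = no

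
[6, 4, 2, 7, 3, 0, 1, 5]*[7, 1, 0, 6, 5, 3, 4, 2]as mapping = [0→4, 1→5, 2→0, 3→2, 4→6, 5→7, 6→1, 7→3]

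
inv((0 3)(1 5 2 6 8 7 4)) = (0 3)(1 4 7 8 6 2 5)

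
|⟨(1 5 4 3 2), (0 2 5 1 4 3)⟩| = 720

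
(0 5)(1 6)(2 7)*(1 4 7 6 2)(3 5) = (0 3 5)(1 2 6 4 7)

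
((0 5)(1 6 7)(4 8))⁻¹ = (0 5)(1 7 6)(4 8)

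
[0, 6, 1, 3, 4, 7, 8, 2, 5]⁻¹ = [0, 2, 7, 3, 4, 8, 1, 5, 6]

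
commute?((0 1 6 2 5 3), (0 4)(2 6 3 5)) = no:(0 1 6 2 5 3)*(0 4)(2 6 3 5) = (0 1 3 4), (0 4)(2 6 3 5)*(0 1 6 2 5 3) = (0 4 1 6)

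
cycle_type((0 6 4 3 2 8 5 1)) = 8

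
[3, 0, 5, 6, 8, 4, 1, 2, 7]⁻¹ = [1, 6, 7, 0, 5, 2, 3, 8, 4]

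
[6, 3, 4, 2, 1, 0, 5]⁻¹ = [5, 4, 3, 1, 2, 6, 0]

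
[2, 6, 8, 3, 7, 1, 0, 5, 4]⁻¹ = [6, 5, 0, 3, 8, 7, 1, 4, 2]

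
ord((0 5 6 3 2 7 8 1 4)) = 9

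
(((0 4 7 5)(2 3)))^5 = (0 4 7 5)(2 3)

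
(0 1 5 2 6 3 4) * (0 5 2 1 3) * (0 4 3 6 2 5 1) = (0 6 4 1 5)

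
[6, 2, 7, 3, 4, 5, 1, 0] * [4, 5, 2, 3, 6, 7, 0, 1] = [0, 2, 1, 3, 6, 7, 5, 4]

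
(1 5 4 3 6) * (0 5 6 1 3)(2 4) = (0 5 2 4)(1 6 3)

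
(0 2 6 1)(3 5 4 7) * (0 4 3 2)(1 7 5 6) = (1 4 5 3 6 7 2)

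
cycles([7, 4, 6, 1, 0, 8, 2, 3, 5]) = (0 7 3 1 4)(2 6)(5 8)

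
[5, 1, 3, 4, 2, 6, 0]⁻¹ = [6, 1, 4, 2, 3, 0, 5]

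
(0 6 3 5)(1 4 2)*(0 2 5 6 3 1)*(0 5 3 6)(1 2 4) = (0 6 2 5 4 3)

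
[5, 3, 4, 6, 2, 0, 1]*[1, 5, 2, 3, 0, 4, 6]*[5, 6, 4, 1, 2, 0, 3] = [2, 1, 5, 3, 4, 6, 0]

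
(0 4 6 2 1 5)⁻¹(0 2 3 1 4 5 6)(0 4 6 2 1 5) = (0 2 4 1 3 5 6)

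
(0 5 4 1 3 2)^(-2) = (0 3 4)(1 5 2)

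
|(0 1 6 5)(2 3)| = 4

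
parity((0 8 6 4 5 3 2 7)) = odd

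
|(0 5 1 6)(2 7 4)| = 12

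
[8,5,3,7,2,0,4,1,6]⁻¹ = [5,7,4,2,6,1,8,3,0]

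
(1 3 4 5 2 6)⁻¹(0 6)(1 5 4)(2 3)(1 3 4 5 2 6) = (0 1)(2 5 3)(4 6)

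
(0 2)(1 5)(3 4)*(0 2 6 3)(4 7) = (0 6 3 7 4)(1 5)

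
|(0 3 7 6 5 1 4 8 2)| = 9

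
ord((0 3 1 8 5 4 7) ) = 7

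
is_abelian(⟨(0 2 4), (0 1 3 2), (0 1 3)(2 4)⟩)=no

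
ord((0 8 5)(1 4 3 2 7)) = 15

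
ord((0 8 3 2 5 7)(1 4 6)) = 6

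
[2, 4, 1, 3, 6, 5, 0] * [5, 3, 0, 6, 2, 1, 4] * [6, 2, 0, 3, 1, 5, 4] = [6, 0, 3, 4, 1, 2, 5]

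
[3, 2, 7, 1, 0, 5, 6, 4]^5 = [4, 3, 1, 0, 7, 5, 6, 2]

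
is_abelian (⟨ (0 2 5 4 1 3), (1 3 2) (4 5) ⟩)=no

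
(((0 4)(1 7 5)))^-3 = (0 4)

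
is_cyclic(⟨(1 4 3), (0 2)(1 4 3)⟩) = yes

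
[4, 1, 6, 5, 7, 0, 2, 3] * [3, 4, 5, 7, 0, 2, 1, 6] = [0, 4, 1, 2, 6, 3, 5, 7]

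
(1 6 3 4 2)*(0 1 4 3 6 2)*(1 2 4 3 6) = (0 2 3 6 1 4)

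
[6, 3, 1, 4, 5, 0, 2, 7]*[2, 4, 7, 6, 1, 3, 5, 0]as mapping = [0→5, 1→6, 2→4, 3→1, 4→3, 5→2, 6→7, 7→0]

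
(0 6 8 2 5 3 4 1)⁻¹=(0 1 4 3 5 2 8 6)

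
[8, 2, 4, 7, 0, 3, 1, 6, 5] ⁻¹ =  [4, 6, 1, 5, 2, 8, 7, 3, 0] 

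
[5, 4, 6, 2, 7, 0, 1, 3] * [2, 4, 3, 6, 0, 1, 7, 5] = [1, 0, 7, 3, 5, 2, 4, 6]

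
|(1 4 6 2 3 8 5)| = 7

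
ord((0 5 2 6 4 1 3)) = 7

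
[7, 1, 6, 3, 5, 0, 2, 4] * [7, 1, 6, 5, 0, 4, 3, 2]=[2, 1, 3, 5, 4, 7, 6, 0]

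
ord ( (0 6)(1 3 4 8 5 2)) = 6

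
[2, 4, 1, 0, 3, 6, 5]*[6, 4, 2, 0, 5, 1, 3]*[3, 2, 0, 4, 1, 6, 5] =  [0, 6, 1, 5, 3, 4, 2]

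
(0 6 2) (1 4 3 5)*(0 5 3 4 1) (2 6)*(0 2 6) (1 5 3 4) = (0 6) (1 5 2 3 4) 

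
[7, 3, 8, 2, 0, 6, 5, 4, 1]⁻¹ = [4, 8, 3, 1, 7, 6, 5, 0, 2]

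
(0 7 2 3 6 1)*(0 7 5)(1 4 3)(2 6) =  (0 5)(1 7 6 4 3 2)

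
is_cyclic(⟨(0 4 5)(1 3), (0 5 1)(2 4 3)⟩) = no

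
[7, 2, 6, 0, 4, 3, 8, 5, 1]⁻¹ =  [3, 8, 1, 5, 4, 7, 2, 0, 6]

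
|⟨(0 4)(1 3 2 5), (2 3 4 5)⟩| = 720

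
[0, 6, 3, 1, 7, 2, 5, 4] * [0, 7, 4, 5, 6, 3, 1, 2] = [0, 1, 5, 7, 2, 4, 3, 6]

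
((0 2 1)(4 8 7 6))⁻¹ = (0 1 2)(4 6 7 8)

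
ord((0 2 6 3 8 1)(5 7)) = 6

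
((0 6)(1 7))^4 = ()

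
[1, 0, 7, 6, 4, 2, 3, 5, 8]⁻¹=[1, 0, 5, 6, 4, 7, 3, 2, 8]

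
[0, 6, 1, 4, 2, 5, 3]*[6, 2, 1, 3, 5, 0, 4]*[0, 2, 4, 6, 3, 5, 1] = [1, 3, 4, 5, 2, 0, 6]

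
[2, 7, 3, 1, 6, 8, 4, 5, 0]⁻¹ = [8, 3, 0, 2, 6, 7, 4, 1, 5]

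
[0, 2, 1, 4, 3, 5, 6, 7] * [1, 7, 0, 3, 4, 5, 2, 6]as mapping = [0→1, 1→0, 2→7, 3→4, 4→3, 5→5, 6→2, 7→6]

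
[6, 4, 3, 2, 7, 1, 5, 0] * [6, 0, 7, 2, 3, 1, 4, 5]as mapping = [0→4, 1→3, 2→2, 3→7, 4→5, 5→0, 6→1, 7→6]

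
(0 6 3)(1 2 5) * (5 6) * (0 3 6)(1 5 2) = (0 2)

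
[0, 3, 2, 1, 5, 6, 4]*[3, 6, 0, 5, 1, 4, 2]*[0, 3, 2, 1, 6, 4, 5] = [1, 4, 0, 5, 6, 2, 3]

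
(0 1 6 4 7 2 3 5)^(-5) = (0 4 3 1 7 5 6 2)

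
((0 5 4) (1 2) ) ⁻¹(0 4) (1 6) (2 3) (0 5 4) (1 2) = (0 5) (1 3) (2 6) 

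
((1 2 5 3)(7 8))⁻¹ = (1 3 5 2)(7 8)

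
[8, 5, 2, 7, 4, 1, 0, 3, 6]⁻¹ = [6, 5, 2, 7, 4, 1, 8, 3, 0]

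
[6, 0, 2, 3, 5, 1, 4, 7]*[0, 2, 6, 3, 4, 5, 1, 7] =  [1, 0, 6, 3, 5, 2, 4, 7]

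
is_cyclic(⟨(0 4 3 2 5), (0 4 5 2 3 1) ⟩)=no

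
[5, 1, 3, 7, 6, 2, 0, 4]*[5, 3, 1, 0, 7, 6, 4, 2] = [6, 3, 0, 2, 4, 1, 5, 7]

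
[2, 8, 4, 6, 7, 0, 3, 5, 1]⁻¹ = [5, 8, 0, 6, 2, 7, 3, 4, 1]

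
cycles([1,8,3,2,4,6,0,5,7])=(0 1 8 7 5 6)(2 3)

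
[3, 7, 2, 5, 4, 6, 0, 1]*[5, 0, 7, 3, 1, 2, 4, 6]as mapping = [0→3, 1→6, 2→7, 3→2, 4→1, 5→4, 6→5, 7→0]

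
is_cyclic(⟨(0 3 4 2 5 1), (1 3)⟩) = no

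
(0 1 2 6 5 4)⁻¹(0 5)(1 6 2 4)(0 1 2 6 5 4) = (0 2 5 6)(1 4)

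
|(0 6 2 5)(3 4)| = 4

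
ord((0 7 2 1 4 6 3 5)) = 8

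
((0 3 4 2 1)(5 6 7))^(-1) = (0 1 2 4 3)(5 7 6)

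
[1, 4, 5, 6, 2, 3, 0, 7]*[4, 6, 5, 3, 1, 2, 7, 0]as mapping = [0→6, 1→1, 2→2, 3→7, 4→5, 5→3, 6→4, 7→0]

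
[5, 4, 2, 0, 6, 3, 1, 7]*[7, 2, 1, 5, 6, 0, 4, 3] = [0, 6, 1, 7, 4, 5, 2, 3]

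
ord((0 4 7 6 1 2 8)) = 7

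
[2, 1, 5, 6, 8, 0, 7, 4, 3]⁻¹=[5, 1, 0, 8, 7, 2, 3, 6, 4]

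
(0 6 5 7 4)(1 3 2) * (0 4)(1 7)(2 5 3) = (0 6 3 5 1 2 7)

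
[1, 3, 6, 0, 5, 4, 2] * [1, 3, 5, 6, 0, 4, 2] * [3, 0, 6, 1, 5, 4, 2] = [1, 2, 6, 0, 5, 3, 4]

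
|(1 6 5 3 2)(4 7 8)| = 15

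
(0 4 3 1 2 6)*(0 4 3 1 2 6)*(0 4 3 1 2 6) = (0 1)(2 4)(3 6)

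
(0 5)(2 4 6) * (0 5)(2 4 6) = (2 6 4)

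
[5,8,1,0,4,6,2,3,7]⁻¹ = [3,2,6,7,4,0,5,8,1]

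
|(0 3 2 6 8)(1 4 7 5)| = 20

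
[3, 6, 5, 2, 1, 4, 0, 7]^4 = [4, 2, 6, 1, 3, 0, 5, 7]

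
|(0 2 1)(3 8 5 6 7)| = 15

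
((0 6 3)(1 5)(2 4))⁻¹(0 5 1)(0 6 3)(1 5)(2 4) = (1 5 6)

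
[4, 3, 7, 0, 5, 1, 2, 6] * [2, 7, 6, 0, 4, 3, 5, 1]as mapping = [0→4, 1→0, 2→1, 3→2, 4→3, 5→7, 6→6, 7→5]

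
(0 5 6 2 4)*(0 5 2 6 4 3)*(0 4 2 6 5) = (0 6 5 2 3 4)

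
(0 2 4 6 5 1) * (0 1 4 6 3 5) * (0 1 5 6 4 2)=(1 5 2 4 3 6)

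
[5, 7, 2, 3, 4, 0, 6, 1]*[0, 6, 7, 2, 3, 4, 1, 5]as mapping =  [0→4, 1→5, 2→7, 3→2, 4→3, 5→0, 6→1, 7→6]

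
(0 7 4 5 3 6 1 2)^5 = (0 6 4 2 3 7 1 5)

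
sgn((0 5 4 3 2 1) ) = -1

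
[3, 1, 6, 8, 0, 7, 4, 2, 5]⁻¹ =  [4, 1, 7, 0, 6, 8, 2, 5, 3]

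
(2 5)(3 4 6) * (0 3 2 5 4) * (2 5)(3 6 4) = (0 6 5 2 3)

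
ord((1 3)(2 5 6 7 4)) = 10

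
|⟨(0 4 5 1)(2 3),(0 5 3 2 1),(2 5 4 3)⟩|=720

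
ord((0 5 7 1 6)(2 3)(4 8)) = 10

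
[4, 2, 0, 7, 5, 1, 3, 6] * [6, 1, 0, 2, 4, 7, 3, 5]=[4, 0, 6, 5, 7, 1, 2, 3]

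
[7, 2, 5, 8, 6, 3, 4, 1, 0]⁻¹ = [8, 7, 1, 5, 6, 2, 4, 0, 3]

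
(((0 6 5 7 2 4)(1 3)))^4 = (0 2 5)(4 7 6)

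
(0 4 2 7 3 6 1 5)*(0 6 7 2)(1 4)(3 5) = (0 1 3 7 5 6 4)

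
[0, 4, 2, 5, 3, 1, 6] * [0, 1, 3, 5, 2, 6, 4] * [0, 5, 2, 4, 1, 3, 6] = [0, 2, 4, 6, 3, 5, 1]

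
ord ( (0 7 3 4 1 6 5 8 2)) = 9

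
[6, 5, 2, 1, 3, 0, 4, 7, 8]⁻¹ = [5, 3, 2, 4, 6, 1, 0, 7, 8]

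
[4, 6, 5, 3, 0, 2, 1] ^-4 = [0, 1, 2, 3, 4, 5, 6] 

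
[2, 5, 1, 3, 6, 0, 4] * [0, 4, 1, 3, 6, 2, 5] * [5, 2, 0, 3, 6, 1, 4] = [2, 0, 6, 3, 1, 5, 4]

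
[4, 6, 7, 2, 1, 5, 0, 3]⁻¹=[6, 4, 3, 7, 0, 5, 1, 2]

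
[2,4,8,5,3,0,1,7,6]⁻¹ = [5,6,0,4,1,3,8,7,2]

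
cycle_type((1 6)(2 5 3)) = 2.3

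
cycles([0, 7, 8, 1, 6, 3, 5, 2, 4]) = (1 7 2 8 4 6 5 3)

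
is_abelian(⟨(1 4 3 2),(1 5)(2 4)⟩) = no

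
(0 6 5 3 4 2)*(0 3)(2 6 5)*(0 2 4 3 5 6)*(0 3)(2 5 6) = (0 2 6 4 3)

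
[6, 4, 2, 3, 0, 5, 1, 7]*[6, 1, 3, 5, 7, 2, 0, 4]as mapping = [0→0, 1→7, 2→3, 3→5, 4→6, 5→2, 6→1, 7→4]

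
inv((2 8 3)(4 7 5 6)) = (2 3 8)(4 6 5 7)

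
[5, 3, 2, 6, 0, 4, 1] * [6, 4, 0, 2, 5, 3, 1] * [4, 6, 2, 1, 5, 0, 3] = [1, 2, 4, 6, 3, 0, 5]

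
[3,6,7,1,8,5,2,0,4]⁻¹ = [7,3,6,0,8,5,1,2,4]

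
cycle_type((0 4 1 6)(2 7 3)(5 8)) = 2.3.4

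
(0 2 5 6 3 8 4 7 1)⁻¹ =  (0 1 7 4 8 3 6 5 2)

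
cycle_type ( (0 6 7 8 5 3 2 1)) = 8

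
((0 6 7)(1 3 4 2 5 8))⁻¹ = (0 7 6)(1 8 5 2 4 3)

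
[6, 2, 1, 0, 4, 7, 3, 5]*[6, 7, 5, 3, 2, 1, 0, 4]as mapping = [0→0, 1→5, 2→7, 3→6, 4→2, 5→4, 6→3, 7→1]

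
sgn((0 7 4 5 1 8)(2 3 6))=-1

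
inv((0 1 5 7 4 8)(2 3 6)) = (0 8 4 7 5 1)(2 6 3)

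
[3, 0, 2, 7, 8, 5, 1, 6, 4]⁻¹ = [1, 6, 2, 0, 8, 5, 7, 3, 4]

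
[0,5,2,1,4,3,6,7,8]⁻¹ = [0,3,2,5,4,1,6,7,8]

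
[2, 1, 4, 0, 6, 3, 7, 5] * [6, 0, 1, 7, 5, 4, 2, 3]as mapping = [0→1, 1→0, 2→5, 3→6, 4→2, 5→7, 6→3, 7→4]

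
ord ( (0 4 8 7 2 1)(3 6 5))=6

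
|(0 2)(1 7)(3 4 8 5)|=4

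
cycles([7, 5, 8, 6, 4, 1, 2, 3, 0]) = (0 7 3 6 2 8)(1 5)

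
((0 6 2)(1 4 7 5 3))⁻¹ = (0 2 6)(1 3 5 7 4)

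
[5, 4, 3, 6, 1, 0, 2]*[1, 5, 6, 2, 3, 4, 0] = [4, 3, 2, 0, 5, 1, 6]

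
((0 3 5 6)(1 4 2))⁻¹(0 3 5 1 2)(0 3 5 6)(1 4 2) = (1 3 5 6 4)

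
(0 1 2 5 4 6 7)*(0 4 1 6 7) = (0 6)(1 2 5)(4 7)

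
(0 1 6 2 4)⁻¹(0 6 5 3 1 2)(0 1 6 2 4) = (1 2 5 3 6 4)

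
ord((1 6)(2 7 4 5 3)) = 10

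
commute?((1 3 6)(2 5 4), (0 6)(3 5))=no:(1 3 6)(2 5 4)*(0 6)(3 5)=(0 6 1 5 4 2 3), (0 6)(3 5)*(1 3 6)(2 5 4)=(0 1 3 4 2 5 6)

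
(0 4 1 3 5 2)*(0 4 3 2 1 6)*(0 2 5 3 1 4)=(0 1 5 4 6 2)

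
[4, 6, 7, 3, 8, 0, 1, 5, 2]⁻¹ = [5, 6, 8, 3, 0, 7, 1, 2, 4]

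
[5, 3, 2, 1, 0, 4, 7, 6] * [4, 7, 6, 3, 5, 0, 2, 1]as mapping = [0→0, 1→3, 2→6, 3→7, 4→4, 5→5, 6→1, 7→2]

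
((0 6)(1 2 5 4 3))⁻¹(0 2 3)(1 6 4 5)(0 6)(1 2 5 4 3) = (0 3 4 2)(1 6 5)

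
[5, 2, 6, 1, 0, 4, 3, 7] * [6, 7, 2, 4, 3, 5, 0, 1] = [5, 2, 0, 7, 6, 3, 4, 1]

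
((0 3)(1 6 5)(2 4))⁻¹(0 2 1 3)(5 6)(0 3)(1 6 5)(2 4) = (0 3 4 6)(1 5)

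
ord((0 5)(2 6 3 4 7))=10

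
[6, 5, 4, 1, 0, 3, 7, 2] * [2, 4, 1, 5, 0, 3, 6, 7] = [6, 3, 0, 4, 2, 5, 7, 1]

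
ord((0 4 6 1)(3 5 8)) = 12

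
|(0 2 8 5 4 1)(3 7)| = 6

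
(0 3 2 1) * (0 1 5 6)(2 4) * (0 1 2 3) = (1 2 5 6)(3 4)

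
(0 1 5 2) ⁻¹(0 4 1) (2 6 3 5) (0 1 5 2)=(0 6 3 2) (1 4 5) 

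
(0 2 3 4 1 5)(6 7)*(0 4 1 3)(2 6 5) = (0 6 7 5 4 3 1 2)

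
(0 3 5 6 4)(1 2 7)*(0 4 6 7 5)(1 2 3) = (0 1 3)(2 5 7)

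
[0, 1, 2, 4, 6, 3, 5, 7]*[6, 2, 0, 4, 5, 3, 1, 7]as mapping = [0→6, 1→2, 2→0, 3→5, 4→1, 5→4, 6→3, 7→7]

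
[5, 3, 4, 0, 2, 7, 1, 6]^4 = [1, 7, 2, 6, 4, 3, 5, 0]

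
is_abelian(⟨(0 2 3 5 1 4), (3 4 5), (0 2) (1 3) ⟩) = no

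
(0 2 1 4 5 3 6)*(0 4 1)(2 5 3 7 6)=(0 5 7 6 4 3 2)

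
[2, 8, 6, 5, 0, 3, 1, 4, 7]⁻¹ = [4, 6, 0, 5, 7, 3, 2, 8, 1]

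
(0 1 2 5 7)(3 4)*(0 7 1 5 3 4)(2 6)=(0 5 1 6 2 3)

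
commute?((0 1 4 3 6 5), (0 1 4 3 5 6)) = no:(0 1 4 3 6 5)*(0 1 4 3 5 6) = (0 4 5 1 3), (0 1 4 3 5 6)*(0 1 4 3 6 5) = (0 4 6 1 3)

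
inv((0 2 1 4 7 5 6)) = (0 6 5 7 4 1 2)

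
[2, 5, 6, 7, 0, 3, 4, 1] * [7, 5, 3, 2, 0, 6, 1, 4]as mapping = [0→3, 1→6, 2→1, 3→4, 4→7, 5→2, 6→0, 7→5]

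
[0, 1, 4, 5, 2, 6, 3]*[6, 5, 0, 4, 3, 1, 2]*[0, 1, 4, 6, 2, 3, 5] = [5, 3, 6, 1, 0, 4, 2]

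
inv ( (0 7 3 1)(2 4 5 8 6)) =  (0 1 3 7)(2 6 8 5 4)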